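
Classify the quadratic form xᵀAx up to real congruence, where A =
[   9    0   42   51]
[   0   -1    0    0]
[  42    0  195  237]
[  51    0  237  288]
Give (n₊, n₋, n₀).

Answer: (1, 2, 1)

Derivation:
step 0: pivot 9 → sign +
step 1: pivot -1 → sign −
step 2: pivot -1 → sign −
step 3: row/col 3 already zero → sign 0
signature = (1, 2, 1)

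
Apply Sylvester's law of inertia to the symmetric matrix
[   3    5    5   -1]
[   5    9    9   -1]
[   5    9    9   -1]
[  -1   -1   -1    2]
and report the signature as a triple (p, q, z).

step 0: pivot 3 → sign +
step 1: pivot 2/3 → sign +
step 2: pivot 1 → sign +
step 3: row/col 3 already zero → sign 0
signature = (3, 0, 1)

Answer: (3, 0, 1)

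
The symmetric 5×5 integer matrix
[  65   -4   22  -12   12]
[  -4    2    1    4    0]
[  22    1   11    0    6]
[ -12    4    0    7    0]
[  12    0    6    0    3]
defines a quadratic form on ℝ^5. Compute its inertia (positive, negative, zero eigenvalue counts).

Answer: (3, 2, 0)

Derivation:
step 0: pivot 65 → sign +
step 1: pivot 114/65 → sign +
step 2: pivot 15/38 → sign +
step 3: pivot -23/15 → sign −
step 4: pivot -3/23 → sign −
signature = (3, 2, 0)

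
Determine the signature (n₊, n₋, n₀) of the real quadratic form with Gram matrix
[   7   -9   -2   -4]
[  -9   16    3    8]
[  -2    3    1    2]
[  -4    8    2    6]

Answer: (4, 0, 0)

Derivation:
step 0: pivot 7 → sign +
step 1: pivot 31/7 → sign +
step 2: pivot 12/31 → sign +
step 3: pivot 1 → sign +
signature = (4, 0, 0)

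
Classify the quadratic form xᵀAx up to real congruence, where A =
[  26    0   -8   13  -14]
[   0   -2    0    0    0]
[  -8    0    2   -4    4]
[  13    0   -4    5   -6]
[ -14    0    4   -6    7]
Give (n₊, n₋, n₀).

step 0: pivot 26 → sign +
step 1: pivot -2 → sign −
step 2: pivot -6/13 → sign −
step 3: pivot -3/2 → sign −
step 4: pivot 1/3 → sign +
signature = (2, 3, 0)

Answer: (2, 3, 0)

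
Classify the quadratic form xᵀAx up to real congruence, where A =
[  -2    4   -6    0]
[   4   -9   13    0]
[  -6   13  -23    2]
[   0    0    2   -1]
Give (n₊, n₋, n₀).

step 0: pivot -2 → sign −
step 1: pivot -1 → sign −
step 2: pivot -4 → sign −
step 3: row/col 3 already zero → sign 0
signature = (0, 3, 1)

Answer: (0, 3, 1)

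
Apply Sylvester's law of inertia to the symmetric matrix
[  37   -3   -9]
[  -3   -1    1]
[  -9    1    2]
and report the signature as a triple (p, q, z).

step 0: pivot 37 → sign +
step 1: pivot -46/37 → sign −
step 2: pivot -3/23 → sign −
signature = (1, 2, 0)

Answer: (1, 2, 0)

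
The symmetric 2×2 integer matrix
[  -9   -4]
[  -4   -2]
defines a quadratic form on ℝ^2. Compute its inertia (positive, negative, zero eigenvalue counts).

Answer: (0, 2, 0)

Derivation:
step 0: pivot -9 → sign −
step 1: pivot -2/9 → sign −
signature = (0, 2, 0)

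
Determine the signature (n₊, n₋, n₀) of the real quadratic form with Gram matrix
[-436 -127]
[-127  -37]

Answer: (0, 2, 0)

Derivation:
step 0: pivot -436 → sign −
step 1: pivot -3/436 → sign −
signature = (0, 2, 0)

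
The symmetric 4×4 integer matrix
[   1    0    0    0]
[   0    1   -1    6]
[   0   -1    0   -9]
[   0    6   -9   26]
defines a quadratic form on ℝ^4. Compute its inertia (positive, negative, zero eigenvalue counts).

step 0: pivot 1 → sign +
step 1: pivot 1 → sign +
step 2: pivot -1 → sign −
step 3: pivot -1 → sign −
signature = (2, 2, 0)

Answer: (2, 2, 0)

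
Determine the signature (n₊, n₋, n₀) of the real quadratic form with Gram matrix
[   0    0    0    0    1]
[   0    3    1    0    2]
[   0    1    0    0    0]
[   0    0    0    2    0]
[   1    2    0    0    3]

step 0: pivot 3 → sign +
step 1: pivot -1/3 → sign −
step 2: pivot 2 → sign +
step 3: pivot 3 → sign +
step 4: pivot -1/3 → sign −
signature = (3, 2, 0)

Answer: (3, 2, 0)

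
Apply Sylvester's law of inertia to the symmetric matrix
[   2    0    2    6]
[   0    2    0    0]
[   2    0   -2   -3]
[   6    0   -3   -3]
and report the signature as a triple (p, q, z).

Answer: (2, 2, 0)

Derivation:
step 0: pivot 2 → sign +
step 1: pivot 2 → sign +
step 2: pivot -4 → sign −
step 3: pivot -3/4 → sign −
signature = (2, 2, 0)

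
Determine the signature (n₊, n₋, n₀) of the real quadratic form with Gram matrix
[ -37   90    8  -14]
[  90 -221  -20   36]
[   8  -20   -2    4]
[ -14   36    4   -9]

Answer: (0, 4, 0)

Derivation:
step 0: pivot -37 → sign −
step 1: pivot -77/37 → sign −
step 2: pivot -10/77 → sign −
step 3: pivot -1/5 → sign −
signature = (0, 4, 0)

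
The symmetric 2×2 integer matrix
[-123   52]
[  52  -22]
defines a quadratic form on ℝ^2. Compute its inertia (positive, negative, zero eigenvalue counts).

step 0: pivot -123 → sign −
step 1: pivot -2/123 → sign −
signature = (0, 2, 0)

Answer: (0, 2, 0)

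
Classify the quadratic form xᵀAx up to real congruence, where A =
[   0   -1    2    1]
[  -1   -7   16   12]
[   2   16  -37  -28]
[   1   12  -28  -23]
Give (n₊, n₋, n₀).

Answer: (1, 3, 0)

Derivation:
step 0: pivot -7 → sign −
step 1: pivot 1/7 → sign +
step 2: pivot -1 → sign −
step 3: pivot -2 → sign −
signature = (1, 3, 0)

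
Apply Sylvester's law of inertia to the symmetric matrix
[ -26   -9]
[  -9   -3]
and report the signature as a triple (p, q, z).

step 0: pivot -26 → sign −
step 1: pivot 3/26 → sign +
signature = (1, 1, 0)

Answer: (1, 1, 0)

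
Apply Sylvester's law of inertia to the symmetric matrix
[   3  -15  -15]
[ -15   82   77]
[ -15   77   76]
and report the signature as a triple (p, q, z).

Answer: (3, 0, 0)

Derivation:
step 0: pivot 3 → sign +
step 1: pivot 7 → sign +
step 2: pivot 3/7 → sign +
signature = (3, 0, 0)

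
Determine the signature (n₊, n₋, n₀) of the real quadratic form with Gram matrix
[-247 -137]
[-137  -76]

step 0: pivot -247 → sign −
step 1: pivot -3/247 → sign −
signature = (0, 2, 0)

Answer: (0, 2, 0)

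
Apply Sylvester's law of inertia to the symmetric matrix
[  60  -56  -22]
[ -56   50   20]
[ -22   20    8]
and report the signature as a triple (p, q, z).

Answer: (2, 1, 0)

Derivation:
step 0: pivot 60 → sign +
step 1: pivot -34/15 → sign −
step 2: pivot 1/17 → sign +
signature = (2, 1, 0)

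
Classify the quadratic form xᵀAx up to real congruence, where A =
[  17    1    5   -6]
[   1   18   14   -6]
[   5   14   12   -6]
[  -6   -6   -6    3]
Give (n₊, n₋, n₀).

step 0: pivot 17 → sign +
step 1: pivot 305/17 → sign +
step 2: pivot 18/305 → sign +
step 3: pivot -1 → sign −
signature = (3, 1, 0)

Answer: (3, 1, 0)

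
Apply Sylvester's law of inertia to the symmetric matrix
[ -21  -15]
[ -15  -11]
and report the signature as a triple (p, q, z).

Answer: (0, 2, 0)

Derivation:
step 0: pivot -21 → sign −
step 1: pivot -2/7 → sign −
signature = (0, 2, 0)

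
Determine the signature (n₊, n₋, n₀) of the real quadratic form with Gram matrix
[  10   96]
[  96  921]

Answer: (1, 1, 0)

Derivation:
step 0: pivot 10 → sign +
step 1: pivot -3/5 → sign −
signature = (1, 1, 0)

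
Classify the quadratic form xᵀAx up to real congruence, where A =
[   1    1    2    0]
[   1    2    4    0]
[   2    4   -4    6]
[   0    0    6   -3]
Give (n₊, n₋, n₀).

Answer: (2, 1, 1)

Derivation:
step 0: pivot 1 → sign +
step 1: pivot 1 → sign +
step 2: pivot -12 → sign −
step 3: row/col 3 already zero → sign 0
signature = (2, 1, 1)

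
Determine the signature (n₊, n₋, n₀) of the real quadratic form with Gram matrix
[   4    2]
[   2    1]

Answer: (1, 0, 1)

Derivation:
step 0: pivot 4 → sign +
step 1: row/col 1 already zero → sign 0
signature = (1, 0, 1)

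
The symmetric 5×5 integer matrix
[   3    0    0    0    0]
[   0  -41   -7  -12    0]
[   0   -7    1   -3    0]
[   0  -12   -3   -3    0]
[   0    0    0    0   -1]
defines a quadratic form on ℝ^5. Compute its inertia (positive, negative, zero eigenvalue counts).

step 0: pivot 3 → sign +
step 1: pivot -41 → sign −
step 2: pivot 90/41 → sign +
step 3: pivot 1/10 → sign +
step 4: pivot -1 → sign −
signature = (3, 2, 0)

Answer: (3, 2, 0)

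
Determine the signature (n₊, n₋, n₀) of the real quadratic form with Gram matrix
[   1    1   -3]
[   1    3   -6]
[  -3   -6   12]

Answer: (2, 1, 0)

Derivation:
step 0: pivot 1 → sign +
step 1: pivot 2 → sign +
step 2: pivot -3/2 → sign −
signature = (2, 1, 0)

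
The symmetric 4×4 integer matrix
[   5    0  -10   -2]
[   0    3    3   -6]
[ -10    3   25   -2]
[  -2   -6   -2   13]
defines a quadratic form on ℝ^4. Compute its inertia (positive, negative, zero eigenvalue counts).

Answer: (4, 0, 0)

Derivation:
step 0: pivot 5 → sign +
step 1: pivot 3 → sign +
step 2: pivot 2 → sign +
step 3: pivot 1/5 → sign +
signature = (4, 0, 0)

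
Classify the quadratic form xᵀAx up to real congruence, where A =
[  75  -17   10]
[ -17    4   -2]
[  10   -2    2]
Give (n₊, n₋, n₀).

Answer: (3, 0, 0)

Derivation:
step 0: pivot 75 → sign +
step 1: pivot 11/75 → sign +
step 2: pivot 2/11 → sign +
signature = (3, 0, 0)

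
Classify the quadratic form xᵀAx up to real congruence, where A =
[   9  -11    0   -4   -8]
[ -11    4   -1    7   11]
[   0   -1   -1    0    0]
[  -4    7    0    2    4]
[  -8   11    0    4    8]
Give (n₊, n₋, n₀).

Answer: (3, 2, 0)

Derivation:
step 0: pivot 9 → sign +
step 1: pivot -85/9 → sign −
step 2: pivot -76/85 → sign −
step 3: pivot 3/4 → sign +
step 4: pivot 6/19 → sign +
signature = (3, 2, 0)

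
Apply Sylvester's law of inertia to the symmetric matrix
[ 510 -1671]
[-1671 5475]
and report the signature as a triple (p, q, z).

step 0: pivot 510 → sign +
step 1: pivot 3/170 → sign +
signature = (2, 0, 0)

Answer: (2, 0, 0)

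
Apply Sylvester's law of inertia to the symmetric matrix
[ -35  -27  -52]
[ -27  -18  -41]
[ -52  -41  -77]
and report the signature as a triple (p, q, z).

Answer: (1, 2, 0)

Derivation:
step 0: pivot -35 → sign −
step 1: pivot 99/35 → sign +
step 2: pivot -2/99 → sign −
signature = (1, 2, 0)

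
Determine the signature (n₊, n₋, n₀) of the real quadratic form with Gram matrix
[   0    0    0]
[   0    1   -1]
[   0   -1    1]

Answer: (1, 0, 2)

Derivation:
step 0: pivot 1 → sign +
step 1: row/col 1 already zero → sign 0
step 2: row/col 2 already zero → sign 0
signature = (1, 0, 2)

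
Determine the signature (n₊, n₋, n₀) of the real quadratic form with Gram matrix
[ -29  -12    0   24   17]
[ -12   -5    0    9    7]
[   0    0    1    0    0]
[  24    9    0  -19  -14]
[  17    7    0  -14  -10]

Answer: (2, 3, 0)

Derivation:
step 0: pivot -29 → sign −
step 1: pivot -1/29 → sign −
step 2: pivot 1 → sign +
step 3: pivot 26 → sign +
step 4: pivot -1/26 → sign −
signature = (2, 3, 0)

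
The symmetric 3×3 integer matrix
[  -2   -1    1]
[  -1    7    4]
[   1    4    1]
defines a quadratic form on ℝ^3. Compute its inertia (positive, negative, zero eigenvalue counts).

step 0: pivot -2 → sign −
step 1: pivot 15/2 → sign +
step 2: pivot -2/15 → sign −
signature = (1, 2, 0)

Answer: (1, 2, 0)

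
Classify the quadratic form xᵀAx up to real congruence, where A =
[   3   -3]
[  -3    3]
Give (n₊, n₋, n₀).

Answer: (1, 0, 1)

Derivation:
step 0: pivot 3 → sign +
step 1: row/col 1 already zero → sign 0
signature = (1, 0, 1)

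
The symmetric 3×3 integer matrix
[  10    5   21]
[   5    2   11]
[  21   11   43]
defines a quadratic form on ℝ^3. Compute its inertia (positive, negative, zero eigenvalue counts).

Answer: (1, 2, 0)

Derivation:
step 0: pivot 10 → sign +
step 1: pivot -1/2 → sign −
step 2: pivot -3/5 → sign −
signature = (1, 2, 0)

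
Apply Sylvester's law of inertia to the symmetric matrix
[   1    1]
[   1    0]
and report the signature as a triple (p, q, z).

step 0: pivot 1 → sign +
step 1: pivot -1 → sign −
signature = (1, 1, 0)

Answer: (1, 1, 0)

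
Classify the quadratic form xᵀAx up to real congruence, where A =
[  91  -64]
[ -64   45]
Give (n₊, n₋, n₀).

Answer: (1, 1, 0)

Derivation:
step 0: pivot 91 → sign +
step 1: pivot -1/91 → sign −
signature = (1, 1, 0)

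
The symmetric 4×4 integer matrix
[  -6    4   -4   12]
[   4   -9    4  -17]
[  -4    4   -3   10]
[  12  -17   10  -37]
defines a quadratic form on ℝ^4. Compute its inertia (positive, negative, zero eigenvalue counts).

Answer: (0, 3, 1)

Derivation:
step 0: pivot -6 → sign −
step 1: pivot -19/3 → sign −
step 2: pivot -1/19 → sign −
step 3: row/col 3 already zero → sign 0
signature = (0, 3, 1)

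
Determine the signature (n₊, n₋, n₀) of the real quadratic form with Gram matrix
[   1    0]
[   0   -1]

Answer: (1, 1, 0)

Derivation:
step 0: pivot 1 → sign +
step 1: pivot -1 → sign −
signature = (1, 1, 0)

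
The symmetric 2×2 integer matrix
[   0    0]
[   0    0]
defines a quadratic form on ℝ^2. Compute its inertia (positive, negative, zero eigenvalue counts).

Answer: (0, 0, 2)

Derivation:
step 0: row/col 0 already zero → sign 0
step 1: row/col 1 already zero → sign 0
signature = (0, 0, 2)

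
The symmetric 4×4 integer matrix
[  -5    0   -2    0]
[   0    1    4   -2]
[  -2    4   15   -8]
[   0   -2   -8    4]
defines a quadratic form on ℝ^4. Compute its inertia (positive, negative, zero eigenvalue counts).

step 0: pivot -5 → sign −
step 1: pivot 1 → sign +
step 2: pivot -1/5 → sign −
step 3: row/col 3 already zero → sign 0
signature = (1, 2, 1)

Answer: (1, 2, 1)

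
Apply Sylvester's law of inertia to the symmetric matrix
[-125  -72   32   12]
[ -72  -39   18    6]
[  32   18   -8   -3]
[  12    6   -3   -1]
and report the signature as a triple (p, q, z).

Answer: (2, 2, 0)

Derivation:
step 0: pivot -125 → sign −
step 1: pivot 309/125 → sign +
step 2: pivot 12/103 → sign +
step 3: pivot -1/4 → sign −
signature = (2, 2, 0)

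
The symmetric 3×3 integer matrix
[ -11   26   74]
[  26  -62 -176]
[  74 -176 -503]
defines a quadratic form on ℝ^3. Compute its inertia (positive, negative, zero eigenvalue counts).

Answer: (0, 3, 0)

Derivation:
step 0: pivot -11 → sign −
step 1: pivot -6/11 → sign −
step 2: pivot -3 → sign −
signature = (0, 3, 0)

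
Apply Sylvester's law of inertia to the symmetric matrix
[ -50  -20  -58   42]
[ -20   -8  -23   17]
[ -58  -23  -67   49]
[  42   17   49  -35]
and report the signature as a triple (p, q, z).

Answer: (1, 2, 1)

Derivation:
step 0: pivot -50 → sign −
step 1: pivot 7/25 → sign +
step 2: pivot -1/7 → sign −
step 3: row/col 3 already zero → sign 0
signature = (1, 2, 1)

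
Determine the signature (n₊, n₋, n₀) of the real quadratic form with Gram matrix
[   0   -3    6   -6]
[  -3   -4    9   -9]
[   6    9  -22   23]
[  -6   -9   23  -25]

step 0: pivot -4 → sign −
step 1: pivot 9/4 → sign +
step 2: pivot -2 → sign −
step 3: pivot -1/2 → sign −
signature = (1, 3, 0)

Answer: (1, 3, 0)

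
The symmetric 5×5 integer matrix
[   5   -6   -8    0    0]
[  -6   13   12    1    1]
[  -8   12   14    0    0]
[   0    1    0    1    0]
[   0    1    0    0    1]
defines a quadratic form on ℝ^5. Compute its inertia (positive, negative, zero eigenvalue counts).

Answer: (4, 1, 0)

Derivation:
step 0: pivot 5 → sign +
step 1: pivot 29/5 → sign +
step 2: pivot 6/29 → sign +
step 3: pivot -2 → sign −
step 4: pivot 1/2 → sign +
signature = (4, 1, 0)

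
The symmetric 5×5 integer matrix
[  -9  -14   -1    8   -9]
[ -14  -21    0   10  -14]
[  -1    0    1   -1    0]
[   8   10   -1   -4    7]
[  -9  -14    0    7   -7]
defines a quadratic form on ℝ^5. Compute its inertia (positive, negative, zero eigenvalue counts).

Answer: (2, 3, 0)

Derivation:
step 0: pivot -9 → sign −
step 1: pivot 7/9 → sign +
step 2: pivot -2 → sign −
step 3: pivot -1/14 → sign −
step 4: pivot 6 → sign +
signature = (2, 3, 0)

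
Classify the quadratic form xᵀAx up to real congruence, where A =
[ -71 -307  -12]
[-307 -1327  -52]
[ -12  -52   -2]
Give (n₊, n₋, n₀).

Answer: (1, 1, 1)

Derivation:
step 0: pivot -71 → sign −
step 1: pivot 32/71 → sign +
step 2: row/col 2 already zero → sign 0
signature = (1, 1, 1)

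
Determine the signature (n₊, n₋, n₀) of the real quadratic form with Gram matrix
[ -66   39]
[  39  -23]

Answer: (1, 1, 0)

Derivation:
step 0: pivot -66 → sign −
step 1: pivot 1/22 → sign +
signature = (1, 1, 0)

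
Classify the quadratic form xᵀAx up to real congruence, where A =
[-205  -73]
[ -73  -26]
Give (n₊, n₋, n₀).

step 0: pivot -205 → sign −
step 1: pivot -1/205 → sign −
signature = (0, 2, 0)

Answer: (0, 2, 0)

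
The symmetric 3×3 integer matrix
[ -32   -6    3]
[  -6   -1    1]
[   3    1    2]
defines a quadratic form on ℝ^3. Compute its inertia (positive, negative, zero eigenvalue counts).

step 0: pivot -32 → sign −
step 1: pivot 1/8 → sign +
step 2: pivot 3/4 → sign +
signature = (2, 1, 0)

Answer: (2, 1, 0)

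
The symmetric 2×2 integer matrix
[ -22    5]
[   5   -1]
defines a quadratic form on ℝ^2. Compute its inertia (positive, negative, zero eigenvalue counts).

Answer: (1, 1, 0)

Derivation:
step 0: pivot -22 → sign −
step 1: pivot 3/22 → sign +
signature = (1, 1, 0)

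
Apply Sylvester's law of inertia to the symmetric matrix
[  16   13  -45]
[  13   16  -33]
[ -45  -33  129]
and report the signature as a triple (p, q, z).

Answer: (3, 0, 0)

Derivation:
step 0: pivot 16 → sign +
step 1: pivot 87/16 → sign +
step 2: pivot 3/29 → sign +
signature = (3, 0, 0)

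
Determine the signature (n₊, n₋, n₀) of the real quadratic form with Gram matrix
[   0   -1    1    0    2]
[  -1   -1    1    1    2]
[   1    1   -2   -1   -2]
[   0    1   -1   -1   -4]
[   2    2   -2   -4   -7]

Answer: (2, 3, 0)

Derivation:
step 0: pivot -1 → sign −
step 1: pivot 1 → sign +
step 2: pivot -1 → sign −
step 3: pivot -1 → sign −
step 4: pivot 1 → sign +
signature = (2, 3, 0)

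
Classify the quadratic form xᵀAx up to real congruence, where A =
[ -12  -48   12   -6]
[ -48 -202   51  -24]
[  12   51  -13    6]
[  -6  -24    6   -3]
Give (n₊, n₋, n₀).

Answer: (0, 3, 1)

Derivation:
step 0: pivot -12 → sign −
step 1: pivot -10 → sign −
step 2: pivot -1/10 → sign −
step 3: row/col 3 already zero → sign 0
signature = (0, 3, 1)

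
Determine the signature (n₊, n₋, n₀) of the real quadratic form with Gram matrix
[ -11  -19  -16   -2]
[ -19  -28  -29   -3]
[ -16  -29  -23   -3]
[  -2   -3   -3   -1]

step 0: pivot -11 → sign −
step 1: pivot 53/11 → sign +
step 2: pivot -6/53 → sign −
step 3: pivot -2/3 → sign −
signature = (1, 3, 0)

Answer: (1, 3, 0)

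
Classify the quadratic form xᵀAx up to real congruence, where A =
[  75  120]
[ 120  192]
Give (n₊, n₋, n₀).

Answer: (1, 0, 1)

Derivation:
step 0: pivot 75 → sign +
step 1: row/col 1 already zero → sign 0
signature = (1, 0, 1)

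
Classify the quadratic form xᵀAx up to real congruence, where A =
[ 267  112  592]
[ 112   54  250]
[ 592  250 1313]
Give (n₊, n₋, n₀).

Answer: (3, 0, 0)

Derivation:
step 0: pivot 267 → sign +
step 1: pivot 1874/267 → sign +
step 2: pivot 3/937 → sign +
signature = (3, 0, 0)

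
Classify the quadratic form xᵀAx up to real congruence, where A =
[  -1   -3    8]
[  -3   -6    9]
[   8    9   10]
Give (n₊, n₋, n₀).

step 0: pivot -1 → sign −
step 1: pivot 3 → sign +
step 2: pivot -1 → sign −
signature = (1, 2, 0)

Answer: (1, 2, 0)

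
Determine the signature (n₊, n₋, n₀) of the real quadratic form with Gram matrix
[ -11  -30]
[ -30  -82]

Answer: (0, 2, 0)

Derivation:
step 0: pivot -11 → sign −
step 1: pivot -2/11 → sign −
signature = (0, 2, 0)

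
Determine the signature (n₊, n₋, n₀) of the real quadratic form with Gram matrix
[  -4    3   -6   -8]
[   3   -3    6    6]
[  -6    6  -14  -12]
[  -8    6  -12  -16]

step 0: pivot -4 → sign −
step 1: pivot -3/4 → sign −
step 2: pivot -2 → sign −
step 3: row/col 3 already zero → sign 0
signature = (0, 3, 1)

Answer: (0, 3, 1)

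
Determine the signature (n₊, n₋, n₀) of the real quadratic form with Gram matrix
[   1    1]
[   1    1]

Answer: (1, 0, 1)

Derivation:
step 0: pivot 1 → sign +
step 1: row/col 1 already zero → sign 0
signature = (1, 0, 1)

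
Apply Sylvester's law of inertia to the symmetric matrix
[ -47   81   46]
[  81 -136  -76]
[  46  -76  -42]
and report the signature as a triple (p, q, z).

step 0: pivot -47 → sign −
step 1: pivot 169/47 → sign +
step 2: pivot 6/169 → sign +
signature = (2, 1, 0)

Answer: (2, 1, 0)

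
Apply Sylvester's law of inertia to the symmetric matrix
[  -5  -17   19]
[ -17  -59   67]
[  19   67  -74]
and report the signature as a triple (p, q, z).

Answer: (1, 2, 0)

Derivation:
step 0: pivot -5 → sign −
step 1: pivot -6/5 → sign −
step 2: pivot 3 → sign +
signature = (1, 2, 0)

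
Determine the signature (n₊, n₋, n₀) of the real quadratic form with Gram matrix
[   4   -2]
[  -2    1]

step 0: pivot 4 → sign +
step 1: row/col 1 already zero → sign 0
signature = (1, 0, 1)

Answer: (1, 0, 1)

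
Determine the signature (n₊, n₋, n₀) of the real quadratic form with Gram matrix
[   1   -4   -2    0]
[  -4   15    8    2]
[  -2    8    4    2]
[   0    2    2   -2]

Answer: (2, 2, 0)

Derivation:
step 0: pivot 1 → sign +
step 1: pivot -1 → sign −
step 2: pivot 2 → sign +
step 3: pivot -2 → sign −
signature = (2, 2, 0)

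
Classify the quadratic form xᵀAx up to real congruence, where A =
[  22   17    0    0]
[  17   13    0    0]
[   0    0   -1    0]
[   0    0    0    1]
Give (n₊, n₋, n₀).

Answer: (2, 2, 0)

Derivation:
step 0: pivot 22 → sign +
step 1: pivot -3/22 → sign −
step 2: pivot -1 → sign −
step 3: pivot 1 → sign +
signature = (2, 2, 0)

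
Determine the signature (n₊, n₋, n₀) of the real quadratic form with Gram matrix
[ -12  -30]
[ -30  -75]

Answer: (0, 1, 1)

Derivation:
step 0: pivot -12 → sign −
step 1: row/col 1 already zero → sign 0
signature = (0, 1, 1)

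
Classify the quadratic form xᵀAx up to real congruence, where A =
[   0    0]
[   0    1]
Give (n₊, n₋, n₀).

Answer: (1, 0, 1)

Derivation:
step 0: pivot 1 → sign +
step 1: row/col 1 already zero → sign 0
signature = (1, 0, 1)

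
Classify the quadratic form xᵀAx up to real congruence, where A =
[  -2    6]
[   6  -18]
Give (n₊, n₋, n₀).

step 0: pivot -2 → sign −
step 1: row/col 1 already zero → sign 0
signature = (0, 1, 1)

Answer: (0, 1, 1)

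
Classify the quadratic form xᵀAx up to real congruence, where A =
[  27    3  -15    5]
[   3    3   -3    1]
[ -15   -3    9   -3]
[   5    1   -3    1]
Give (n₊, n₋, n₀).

step 0: pivot 27 → sign +
step 1: pivot 8/3 → sign +
step 2: row/col 2 already zero → sign 0
step 3: row/col 3 already zero → sign 0
signature = (2, 0, 2)

Answer: (2, 0, 2)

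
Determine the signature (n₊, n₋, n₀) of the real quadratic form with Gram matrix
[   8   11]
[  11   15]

step 0: pivot 8 → sign +
step 1: pivot -1/8 → sign −
signature = (1, 1, 0)

Answer: (1, 1, 0)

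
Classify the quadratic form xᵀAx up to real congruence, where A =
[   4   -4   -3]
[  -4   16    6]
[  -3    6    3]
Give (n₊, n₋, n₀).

step 0: pivot 4 → sign +
step 1: pivot 12 → sign +
step 2: row/col 2 already zero → sign 0
signature = (2, 0, 1)

Answer: (2, 0, 1)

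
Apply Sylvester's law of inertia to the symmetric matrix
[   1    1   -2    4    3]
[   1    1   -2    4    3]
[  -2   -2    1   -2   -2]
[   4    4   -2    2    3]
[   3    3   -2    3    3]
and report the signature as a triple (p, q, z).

Answer: (1, 3, 1)

Derivation:
step 0: pivot 1 → sign +
step 1: pivot -3 → sign −
step 2: pivot -2 → sign −
step 3: pivot -1/6 → sign −
step 4: row/col 4 already zero → sign 0
signature = (1, 3, 1)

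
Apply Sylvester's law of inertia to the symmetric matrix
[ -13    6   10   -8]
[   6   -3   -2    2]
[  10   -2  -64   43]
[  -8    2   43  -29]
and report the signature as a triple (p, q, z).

step 0: pivot -13 → sign −
step 1: pivot -3/13 → sign −
step 2: pivot -80/3 → sign −
step 3: pivot 3/80 → sign +
signature = (1, 3, 0)

Answer: (1, 3, 0)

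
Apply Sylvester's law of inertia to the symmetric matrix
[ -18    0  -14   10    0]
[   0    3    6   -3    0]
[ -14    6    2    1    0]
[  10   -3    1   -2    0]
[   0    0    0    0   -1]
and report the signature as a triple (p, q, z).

step 0: pivot -18 → sign −
step 1: pivot 3 → sign +
step 2: pivot 8/9 → sign +
step 3: pivot -1/8 → sign −
step 4: pivot -1 → sign −
signature = (2, 3, 0)

Answer: (2, 3, 0)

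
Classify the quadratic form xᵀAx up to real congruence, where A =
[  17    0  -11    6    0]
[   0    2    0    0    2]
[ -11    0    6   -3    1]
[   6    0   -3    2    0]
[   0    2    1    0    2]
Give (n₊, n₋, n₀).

step 0: pivot 17 → sign +
step 1: pivot 2 → sign +
step 2: pivot -19/17 → sign −
step 3: pivot 11/19 → sign +
step 4: pivot -2/11 → sign −
signature = (3, 2, 0)

Answer: (3, 2, 0)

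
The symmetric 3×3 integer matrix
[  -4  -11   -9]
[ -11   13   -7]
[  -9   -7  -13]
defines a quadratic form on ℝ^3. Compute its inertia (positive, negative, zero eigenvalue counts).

step 0: pivot -4 → sign −
step 1: pivot 173/4 → sign +
step 2: pivot -6/173 → sign −
signature = (1, 2, 0)

Answer: (1, 2, 0)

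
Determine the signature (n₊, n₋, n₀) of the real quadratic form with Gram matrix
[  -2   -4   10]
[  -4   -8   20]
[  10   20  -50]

step 0: pivot -2 → sign −
step 1: row/col 1 already zero → sign 0
step 2: row/col 2 already zero → sign 0
signature = (0, 1, 2)

Answer: (0, 1, 2)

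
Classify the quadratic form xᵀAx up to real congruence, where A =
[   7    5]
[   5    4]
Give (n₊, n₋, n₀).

Answer: (2, 0, 0)

Derivation:
step 0: pivot 7 → sign +
step 1: pivot 3/7 → sign +
signature = (2, 0, 0)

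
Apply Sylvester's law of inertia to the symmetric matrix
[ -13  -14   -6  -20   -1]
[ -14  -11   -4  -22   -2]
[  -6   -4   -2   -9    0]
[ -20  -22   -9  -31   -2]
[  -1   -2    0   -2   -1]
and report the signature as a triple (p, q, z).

step 0: pivot -13 → sign −
step 1: pivot 53/13 → sign +
step 2: pivot -38/53 → sign −
step 3: pivot 3/38 → sign +
step 4: row/col 4 already zero → sign 0
signature = (2, 2, 1)

Answer: (2, 2, 1)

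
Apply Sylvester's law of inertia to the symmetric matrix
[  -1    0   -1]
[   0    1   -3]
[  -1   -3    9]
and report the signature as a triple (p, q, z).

Answer: (2, 1, 0)

Derivation:
step 0: pivot -1 → sign −
step 1: pivot 1 → sign +
step 2: pivot 1 → sign +
signature = (2, 1, 0)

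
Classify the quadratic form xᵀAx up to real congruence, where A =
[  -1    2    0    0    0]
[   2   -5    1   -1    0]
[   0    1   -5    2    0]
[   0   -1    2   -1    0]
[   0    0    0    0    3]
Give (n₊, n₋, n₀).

step 0: pivot -1 → sign −
step 1: pivot -1 → sign −
step 2: pivot -4 → sign −
step 3: pivot 1/4 → sign +
step 4: pivot 3 → sign +
signature = (2, 3, 0)

Answer: (2, 3, 0)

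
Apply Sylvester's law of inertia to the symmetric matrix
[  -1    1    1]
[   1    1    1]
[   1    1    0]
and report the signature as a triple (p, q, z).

Answer: (1, 2, 0)

Derivation:
step 0: pivot -1 → sign −
step 1: pivot 2 → sign +
step 2: pivot -1 → sign −
signature = (1, 2, 0)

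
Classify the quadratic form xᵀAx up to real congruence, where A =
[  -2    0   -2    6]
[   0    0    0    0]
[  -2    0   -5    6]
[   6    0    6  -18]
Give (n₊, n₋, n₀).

Answer: (0, 2, 2)

Derivation:
step 0: pivot -2 → sign −
step 1: pivot -3 → sign −
step 2: row/col 2 already zero → sign 0
step 3: row/col 3 already zero → sign 0
signature = (0, 2, 2)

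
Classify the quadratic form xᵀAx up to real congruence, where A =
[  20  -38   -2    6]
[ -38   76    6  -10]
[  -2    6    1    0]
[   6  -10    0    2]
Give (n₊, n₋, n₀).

step 0: pivot 20 → sign +
step 1: pivot 19/5 → sign +
step 2: pivot -9/19 → sign −
step 3: pivot -2/9 → sign −
signature = (2, 2, 0)

Answer: (2, 2, 0)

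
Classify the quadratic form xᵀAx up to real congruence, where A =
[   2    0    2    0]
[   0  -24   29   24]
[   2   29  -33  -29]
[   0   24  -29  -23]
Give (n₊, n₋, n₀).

Answer: (3, 1, 0)

Derivation:
step 0: pivot 2 → sign +
step 1: pivot -24 → sign −
step 2: pivot 1/24 → sign +
step 3: pivot 1 → sign +
signature = (3, 1, 0)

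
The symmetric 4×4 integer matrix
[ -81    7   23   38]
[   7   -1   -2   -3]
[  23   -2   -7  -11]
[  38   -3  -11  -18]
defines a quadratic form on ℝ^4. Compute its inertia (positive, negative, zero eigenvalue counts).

Answer: (1, 3, 0)

Derivation:
step 0: pivot -81 → sign −
step 1: pivot -32/81 → sign −
step 2: pivot -15/32 → sign −
step 3: pivot 2/15 → sign +
signature = (1, 3, 0)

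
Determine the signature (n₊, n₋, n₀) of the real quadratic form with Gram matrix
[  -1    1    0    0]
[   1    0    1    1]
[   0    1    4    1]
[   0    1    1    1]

step 0: pivot -1 → sign −
step 1: pivot 1 → sign +
step 2: pivot 3 → sign +
step 3: row/col 3 already zero → sign 0
signature = (2, 1, 1)

Answer: (2, 1, 1)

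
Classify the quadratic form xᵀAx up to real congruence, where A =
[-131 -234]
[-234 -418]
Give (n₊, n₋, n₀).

step 0: pivot -131 → sign −
step 1: pivot -2/131 → sign −
signature = (0, 2, 0)

Answer: (0, 2, 0)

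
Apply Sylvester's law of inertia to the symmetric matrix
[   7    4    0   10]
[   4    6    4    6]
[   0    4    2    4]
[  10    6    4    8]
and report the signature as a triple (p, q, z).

step 0: pivot 7 → sign +
step 1: pivot 26/7 → sign +
step 2: pivot -30/13 → sign −
step 3: pivot -2/5 → sign −
signature = (2, 2, 0)

Answer: (2, 2, 0)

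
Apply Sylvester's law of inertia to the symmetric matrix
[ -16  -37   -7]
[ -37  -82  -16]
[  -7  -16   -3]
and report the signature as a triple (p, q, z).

step 0: pivot -16 → sign −
step 1: pivot 57/16 → sign +
step 2: pivot 1/19 → sign +
signature = (2, 1, 0)

Answer: (2, 1, 0)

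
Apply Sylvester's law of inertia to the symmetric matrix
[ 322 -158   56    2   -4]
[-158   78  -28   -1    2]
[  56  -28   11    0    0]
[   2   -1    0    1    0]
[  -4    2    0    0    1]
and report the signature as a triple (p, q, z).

step 0: pivot 322 → sign +
step 1: pivot 76/161 → sign +
step 2: pivot 13/19 → sign +
step 3: pivot 41/52 → sign +
step 4: pivot -3/41 → sign −
signature = (4, 1, 0)

Answer: (4, 1, 0)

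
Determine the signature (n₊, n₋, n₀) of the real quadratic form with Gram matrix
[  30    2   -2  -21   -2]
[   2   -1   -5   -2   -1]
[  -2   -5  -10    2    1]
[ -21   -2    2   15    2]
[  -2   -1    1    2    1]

step 0: pivot 30 → sign +
step 1: pivot -17/15 → sign −
step 2: pivot 183/17 → sign +
step 3: pivot -39/122 → sign −
step 4: pivot -2/13 → sign −
signature = (2, 3, 0)

Answer: (2, 3, 0)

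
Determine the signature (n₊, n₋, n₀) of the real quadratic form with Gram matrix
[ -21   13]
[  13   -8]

step 0: pivot -21 → sign −
step 1: pivot 1/21 → sign +
signature = (1, 1, 0)

Answer: (1, 1, 0)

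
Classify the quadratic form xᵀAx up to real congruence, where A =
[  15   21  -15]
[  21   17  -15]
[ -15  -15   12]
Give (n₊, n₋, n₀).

Answer: (1, 2, 0)

Derivation:
step 0: pivot 15 → sign +
step 1: pivot -62/5 → sign −
step 2: pivot -3/31 → sign −
signature = (1, 2, 0)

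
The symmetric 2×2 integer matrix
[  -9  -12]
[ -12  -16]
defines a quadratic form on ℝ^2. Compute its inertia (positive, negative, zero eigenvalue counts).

step 0: pivot -9 → sign −
step 1: row/col 1 already zero → sign 0
signature = (0, 1, 1)

Answer: (0, 1, 1)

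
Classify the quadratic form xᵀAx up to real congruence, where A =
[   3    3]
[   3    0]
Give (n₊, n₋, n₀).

step 0: pivot 3 → sign +
step 1: pivot -3 → sign −
signature = (1, 1, 0)

Answer: (1, 1, 0)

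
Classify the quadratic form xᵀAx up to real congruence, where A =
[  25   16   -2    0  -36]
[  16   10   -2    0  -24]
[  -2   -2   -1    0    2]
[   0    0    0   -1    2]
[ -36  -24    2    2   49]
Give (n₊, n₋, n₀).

Answer: (3, 2, 0)

Derivation:
step 0: pivot 25 → sign +
step 1: pivot -6/25 → sign −
step 2: pivot 1 → sign +
step 3: pivot -1 → sign −
step 4: pivot 1 → sign +
signature = (3, 2, 0)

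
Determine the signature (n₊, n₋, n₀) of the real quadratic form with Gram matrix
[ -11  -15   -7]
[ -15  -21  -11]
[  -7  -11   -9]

step 0: pivot -11 → sign −
step 1: pivot -6/11 → sign −
step 2: pivot -2/3 → sign −
signature = (0, 3, 0)

Answer: (0, 3, 0)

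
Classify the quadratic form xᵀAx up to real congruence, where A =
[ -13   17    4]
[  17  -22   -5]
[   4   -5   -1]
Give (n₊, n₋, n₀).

step 0: pivot -13 → sign −
step 1: pivot 3/13 → sign +
step 2: row/col 2 already zero → sign 0
signature = (1, 1, 1)

Answer: (1, 1, 1)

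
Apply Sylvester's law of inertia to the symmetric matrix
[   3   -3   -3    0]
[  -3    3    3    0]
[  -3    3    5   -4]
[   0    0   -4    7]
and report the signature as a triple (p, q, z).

Answer: (2, 1, 1)

Derivation:
step 0: pivot 3 → sign +
step 1: pivot 2 → sign +
step 2: pivot -1 → sign −
step 3: row/col 3 already zero → sign 0
signature = (2, 1, 1)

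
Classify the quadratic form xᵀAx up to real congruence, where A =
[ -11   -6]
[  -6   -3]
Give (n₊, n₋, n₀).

step 0: pivot -11 → sign −
step 1: pivot 3/11 → sign +
signature = (1, 1, 0)

Answer: (1, 1, 0)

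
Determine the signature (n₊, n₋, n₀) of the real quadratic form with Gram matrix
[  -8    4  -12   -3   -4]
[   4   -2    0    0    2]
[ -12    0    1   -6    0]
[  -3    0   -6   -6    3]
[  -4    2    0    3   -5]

Answer: (2, 3, 0)

Derivation:
step 0: pivot -8 → sign −
step 1: pivot 19 → sign +
step 2: pivot -36/19 → sign −
step 3: pivot -47/16 → sign −
step 4: pivot 3/47 → sign +
signature = (2, 3, 0)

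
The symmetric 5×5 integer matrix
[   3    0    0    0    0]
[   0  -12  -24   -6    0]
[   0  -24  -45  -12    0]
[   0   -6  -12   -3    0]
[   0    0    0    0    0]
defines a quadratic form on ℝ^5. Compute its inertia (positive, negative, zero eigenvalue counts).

step 0: pivot 3 → sign +
step 1: pivot -12 → sign −
step 2: pivot 3 → sign +
step 3: row/col 3 already zero → sign 0
step 4: row/col 4 already zero → sign 0
signature = (2, 1, 2)

Answer: (2, 1, 2)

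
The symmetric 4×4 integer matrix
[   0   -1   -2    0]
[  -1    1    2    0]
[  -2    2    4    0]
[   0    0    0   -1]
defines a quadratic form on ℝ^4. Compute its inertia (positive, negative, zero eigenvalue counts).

Answer: (1, 2, 1)

Derivation:
step 0: pivot 1 → sign +
step 1: pivot -1 → sign −
step 2: pivot -1 → sign −
step 3: row/col 3 already zero → sign 0
signature = (1, 2, 1)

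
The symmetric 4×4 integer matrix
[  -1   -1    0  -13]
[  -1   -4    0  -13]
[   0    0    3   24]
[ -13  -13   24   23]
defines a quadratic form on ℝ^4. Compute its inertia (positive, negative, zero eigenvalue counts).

Answer: (1, 2, 1)

Derivation:
step 0: pivot -1 → sign −
step 1: pivot -3 → sign −
step 2: pivot 3 → sign +
step 3: row/col 3 already zero → sign 0
signature = (1, 2, 1)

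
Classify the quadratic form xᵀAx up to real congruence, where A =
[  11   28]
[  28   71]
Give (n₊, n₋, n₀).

step 0: pivot 11 → sign +
step 1: pivot -3/11 → sign −
signature = (1, 1, 0)

Answer: (1, 1, 0)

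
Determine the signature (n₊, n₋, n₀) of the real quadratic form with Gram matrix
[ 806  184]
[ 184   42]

Answer: (1, 1, 0)

Derivation:
step 0: pivot 806 → sign +
step 1: pivot -2/403 → sign −
signature = (1, 1, 0)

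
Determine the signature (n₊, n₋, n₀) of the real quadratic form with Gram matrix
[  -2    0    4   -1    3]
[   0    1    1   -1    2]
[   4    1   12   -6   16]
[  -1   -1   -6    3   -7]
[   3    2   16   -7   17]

Answer: (3, 2, 0)

Derivation:
step 0: pivot -2 → sign −
step 1: pivot 1 → sign +
step 2: pivot 19 → sign +
step 3: pivot -3/38 → sign −
step 4: pivot 6 → sign +
signature = (3, 2, 0)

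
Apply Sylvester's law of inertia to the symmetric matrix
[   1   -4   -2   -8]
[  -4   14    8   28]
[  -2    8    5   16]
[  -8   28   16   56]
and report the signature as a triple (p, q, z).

step 0: pivot 1 → sign +
step 1: pivot -2 → sign −
step 2: pivot 1 → sign +
step 3: row/col 3 already zero → sign 0
signature = (2, 1, 1)

Answer: (2, 1, 1)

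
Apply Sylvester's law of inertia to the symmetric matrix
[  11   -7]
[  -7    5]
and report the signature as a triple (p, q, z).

Answer: (2, 0, 0)

Derivation:
step 0: pivot 11 → sign +
step 1: pivot 6/11 → sign +
signature = (2, 0, 0)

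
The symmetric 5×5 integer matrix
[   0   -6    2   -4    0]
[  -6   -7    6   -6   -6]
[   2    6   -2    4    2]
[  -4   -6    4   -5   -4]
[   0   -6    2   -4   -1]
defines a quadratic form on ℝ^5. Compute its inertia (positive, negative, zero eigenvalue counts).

step 0: pivot -7 → sign −
step 1: pivot 36/7 → sign +
step 2: pivot 11/9 → sign +
step 3: pivot -3/11 → sign −
step 4: pivot -1 → sign −
signature = (2, 3, 0)

Answer: (2, 3, 0)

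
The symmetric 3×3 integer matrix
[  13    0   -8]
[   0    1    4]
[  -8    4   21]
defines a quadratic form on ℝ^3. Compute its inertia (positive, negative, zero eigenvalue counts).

Answer: (3, 0, 0)

Derivation:
step 0: pivot 13 → sign +
step 1: pivot 1 → sign +
step 2: pivot 1/13 → sign +
signature = (3, 0, 0)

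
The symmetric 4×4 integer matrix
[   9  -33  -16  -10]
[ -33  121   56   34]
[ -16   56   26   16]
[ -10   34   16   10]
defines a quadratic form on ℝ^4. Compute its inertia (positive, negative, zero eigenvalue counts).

Answer: (2, 1, 1)

Derivation:
step 0: pivot 9 → sign +
step 1: pivot -22/9 → sign −
step 2: pivot 32/11 → sign +
step 3: row/col 3 already zero → sign 0
signature = (2, 1, 1)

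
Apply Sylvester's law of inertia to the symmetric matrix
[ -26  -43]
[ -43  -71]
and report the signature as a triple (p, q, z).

Answer: (1, 1, 0)

Derivation:
step 0: pivot -26 → sign −
step 1: pivot 3/26 → sign +
signature = (1, 1, 0)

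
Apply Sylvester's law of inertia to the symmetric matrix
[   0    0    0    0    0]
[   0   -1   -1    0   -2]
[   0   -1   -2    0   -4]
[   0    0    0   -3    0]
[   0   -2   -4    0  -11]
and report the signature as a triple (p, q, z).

Answer: (0, 4, 1)

Derivation:
step 0: pivot -1 → sign −
step 1: pivot -1 → sign −
step 2: pivot -3 → sign −
step 3: pivot -3 → sign −
step 4: row/col 4 already zero → sign 0
signature = (0, 4, 1)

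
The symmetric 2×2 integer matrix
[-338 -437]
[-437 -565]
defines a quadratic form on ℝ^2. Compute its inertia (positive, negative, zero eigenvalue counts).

Answer: (0, 2, 0)

Derivation:
step 0: pivot -338 → sign −
step 1: pivot -1/338 → sign −
signature = (0, 2, 0)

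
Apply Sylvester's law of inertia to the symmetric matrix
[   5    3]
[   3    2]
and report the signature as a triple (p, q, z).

Answer: (2, 0, 0)

Derivation:
step 0: pivot 5 → sign +
step 1: pivot 1/5 → sign +
signature = (2, 0, 0)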